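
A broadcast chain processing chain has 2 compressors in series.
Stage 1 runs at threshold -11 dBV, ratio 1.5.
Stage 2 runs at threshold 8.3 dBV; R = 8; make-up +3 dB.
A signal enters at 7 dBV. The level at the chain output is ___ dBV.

Stage 1: 18 dB above -11 dBV, reduced 1.5:1 to 12 dB above → 1 dBV.
Stage 2: 1 dBV is at or below the 8.3 dBV threshold — no compression; make-up brings it to 4 dBV.

4 dBV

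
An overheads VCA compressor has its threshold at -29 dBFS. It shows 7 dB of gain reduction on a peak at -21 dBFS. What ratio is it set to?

Input overshoot = -21 − (-29) = 8 dB.
Output overshoot = 8 − 7 = 1 dB.
Ratio = input overshoot / output overshoot = 8 / 1 = 8.

8:1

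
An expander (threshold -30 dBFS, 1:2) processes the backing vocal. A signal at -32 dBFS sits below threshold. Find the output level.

-34 dBFS

Undershoot = (-30) − (-32) = 2 dB.
At 1:2, that expands to 4 dB under threshold.
Output = -30 − 4 = -34 dBFS.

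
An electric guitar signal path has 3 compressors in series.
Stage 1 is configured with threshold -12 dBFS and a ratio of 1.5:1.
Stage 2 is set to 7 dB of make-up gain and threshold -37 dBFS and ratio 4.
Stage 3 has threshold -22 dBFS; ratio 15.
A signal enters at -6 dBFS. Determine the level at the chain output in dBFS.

-22.75 dBFS

Stage 1: 6 dB above -12 dBFS, reduced 1.5:1 to 4 dB above → -8 dBFS.
Stage 2: -8 dBFS is 29 dB over -37 dBFS; at 4:1 that becomes 7.25 dB over, giving -29.75 dBFS; +7 dB make-up → -22.75 dBFS.
Stage 3: -22.75 dBFS ≤ -22 dBFS, so stage 3 doesn't engage; output -22.75 dBFS.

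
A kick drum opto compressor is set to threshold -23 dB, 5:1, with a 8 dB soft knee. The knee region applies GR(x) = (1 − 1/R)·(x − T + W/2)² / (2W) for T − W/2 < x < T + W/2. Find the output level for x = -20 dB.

x − T + W/2 = -20 − (-23) + 4 = 7.
GR = (1 − 1/5) × 7² / 16 = 0.8 × 49 / 16 = 2.45 dB.
Output = -20 − 2.45 = -22.45 dB.

-22.45 dB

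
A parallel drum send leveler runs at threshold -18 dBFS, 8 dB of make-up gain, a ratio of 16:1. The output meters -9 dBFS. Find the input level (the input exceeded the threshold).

Before make-up, the level was -9 − 8 = -17 dBFS.
Post-compression overshoot = -17 − (-18) = 1 dB.
Undo the ratio: input overshoot = 1 × 16 = 16 dB, giving input = -2 dBFS.

-2 dBFS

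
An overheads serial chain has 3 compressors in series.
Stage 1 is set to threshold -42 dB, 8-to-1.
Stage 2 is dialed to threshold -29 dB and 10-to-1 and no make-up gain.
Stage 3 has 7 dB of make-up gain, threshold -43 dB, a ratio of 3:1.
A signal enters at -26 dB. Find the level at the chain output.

-35 dB

Stage 1: 16 dB above -42 dB, reduced 8:1 to 2 dB above → -40 dB.
Stage 2: -40 dB is at or below the -29 dB threshold — no compression; output -40 dB.
Stage 3: 3 dB above -43 dB, reduced 3:1 to 1 dB above → -42 dB; +7 dB make-up → -35 dB.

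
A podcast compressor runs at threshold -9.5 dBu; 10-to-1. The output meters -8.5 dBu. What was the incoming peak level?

0.5 dBu

Post-compression overshoot = -8.5 − (-9.5) = 1 dB.
Before 10:1 compression the overshoot was 1 × 10 = 10 dB, so input = -9.5 + 10 = 0.5 dBu.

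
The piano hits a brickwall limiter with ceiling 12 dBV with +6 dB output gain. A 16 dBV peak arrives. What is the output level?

The limiter clamps the peak to its 12 dBV ceiling.
Output gain then adds 6 dB: 12 + 6 = 18 dBV.

18 dBV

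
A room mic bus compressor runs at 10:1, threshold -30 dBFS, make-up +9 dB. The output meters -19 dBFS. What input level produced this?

-10 dBFS

Stripping the +9 dB make-up gives -28 dBFS at the gain stage.
Post-compression overshoot = -28 − (-30) = 2 dB.
Undo the ratio: input overshoot = 2 × 10 = 20 dB, giving input = -10 dBFS.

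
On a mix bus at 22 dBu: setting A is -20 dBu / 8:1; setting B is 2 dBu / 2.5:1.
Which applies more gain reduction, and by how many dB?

A, by 24.75 dB

A: GR = 42 − 42/8 = 36.75 dB.
B: GR = 20 − 20/2.5 = 12 dB.
A reduces 24.75 dB more.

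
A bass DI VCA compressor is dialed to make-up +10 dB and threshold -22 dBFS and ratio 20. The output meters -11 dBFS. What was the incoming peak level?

Remove make-up: -11 − 10 = -21 dBFS.
Post-compression overshoot = -21 − (-22) = 1 dB.
Undo the ratio: input overshoot = 1 × 20 = 20 dB, giving input = -2 dBFS.

-2 dBFS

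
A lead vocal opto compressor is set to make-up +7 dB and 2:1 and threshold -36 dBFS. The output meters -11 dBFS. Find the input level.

Remove make-up: -11 − 7 = -18 dBFS.
That's 18 dB above the -36 dBFS threshold.
Undo the ratio: input overshoot = 18 × 2 = 36 dB, giving input = 0 dBFS.

0 dBFS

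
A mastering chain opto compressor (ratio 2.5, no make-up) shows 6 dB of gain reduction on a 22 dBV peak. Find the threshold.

12 dBV

Gain reduction = 22 − 16 = 6 dB; output overshoot = GR / (R − 1) = 6 / 1.5 = 4 dB.
Threshold = output − output overshoot = 16 − 4 = 12 dBV.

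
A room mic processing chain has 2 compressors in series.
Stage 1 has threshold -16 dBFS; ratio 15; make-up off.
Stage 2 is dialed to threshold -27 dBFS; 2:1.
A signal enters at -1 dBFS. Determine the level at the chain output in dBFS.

-21 dBFS

Stage 1: overshoot 15 dB → 15/15 = 1 dB → -15 dBFS.
Stage 2: 12 dB above -27 dBFS, reduced 2:1 to 6 dB above → -21 dBFS.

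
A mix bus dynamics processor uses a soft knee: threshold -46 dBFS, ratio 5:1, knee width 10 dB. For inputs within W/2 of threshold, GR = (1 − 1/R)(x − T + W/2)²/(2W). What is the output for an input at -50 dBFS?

-50.04 dBFS

x − T + W/2 = -50 − (-46) + 5 = 1.
GR = (1 − 1/5) × 1² / 20 = 0.8 × 1 / 20 = 0.04 dB.
Output = -50 − 0.04 = -50.04 dBFS.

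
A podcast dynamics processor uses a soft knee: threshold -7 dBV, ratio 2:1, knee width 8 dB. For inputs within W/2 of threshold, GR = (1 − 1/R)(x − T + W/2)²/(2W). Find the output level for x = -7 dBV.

x − T + W/2 = -7 − (-7) + 4 = 4.
GR = (1 − 1/2) × 4² / 16 = 0.5 × 16 / 16 = 0.5 dB.
Output = -7 − 0.5 = -7.5 dBV.

-7.5 dBV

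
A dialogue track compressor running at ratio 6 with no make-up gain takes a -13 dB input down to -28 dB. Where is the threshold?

Input is 18 dB above T (since output overshoot × R = input overshoot: (-28 − T)·6 = -13 − T gives T = -31 dB).
Check: -31 + (-13 − (-31))/6 = -31 + 3 = -28 dB. ✓

-31 dB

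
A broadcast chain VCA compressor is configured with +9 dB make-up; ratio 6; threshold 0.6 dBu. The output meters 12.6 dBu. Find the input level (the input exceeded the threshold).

Remove make-up: 12.6 − 9 = 3.6 dBu.
That's 3 dB above the 0.6 dBu threshold.
Undo the ratio: input overshoot = 3 × 6 = 18 dB, giving input = 18.6 dBu.

18.6 dBu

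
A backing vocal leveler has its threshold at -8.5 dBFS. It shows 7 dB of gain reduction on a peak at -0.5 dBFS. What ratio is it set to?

Input overshoot = -0.5 − (-8.5) = 8 dB.
Output overshoot = 8 − 7 = 1 dB.
Ratio = input overshoot / output overshoot = 8 / 1 = 8.

8:1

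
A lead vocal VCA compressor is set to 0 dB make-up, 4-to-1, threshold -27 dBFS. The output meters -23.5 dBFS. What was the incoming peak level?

The compressed level sits -23.5 − (-27) = 3.5 dB over threshold.
Input overshoot = R × output overshoot = 14 dB → input = -27 + 14 = -13 dBFS.

-13 dBFS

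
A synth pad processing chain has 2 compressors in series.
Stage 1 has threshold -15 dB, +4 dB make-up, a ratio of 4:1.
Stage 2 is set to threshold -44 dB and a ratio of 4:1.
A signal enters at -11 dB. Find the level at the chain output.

Stage 1: -11 dB is 4 dB over -15 dB; at 4:1 that becomes 1 dB over, giving -14 dB; +4 dB make-up → -10 dB.
Stage 2: -10 dB is 34 dB over -44 dB; at 4:1 that becomes 8.5 dB over, giving -35.5 dB.

-35.5 dB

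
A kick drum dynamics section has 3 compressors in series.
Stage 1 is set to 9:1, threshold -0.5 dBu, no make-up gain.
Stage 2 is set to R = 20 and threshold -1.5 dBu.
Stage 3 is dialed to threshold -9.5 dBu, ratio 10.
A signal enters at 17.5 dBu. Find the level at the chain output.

Stage 1: 18 dB above -0.5 dBu, reduced 9:1 to 2 dB above → 1.5 dBu.
Stage 2: 1.5 dBu is 3 dB over -1.5 dBu; at 20:1 that becomes 0.15 dB over, giving -1.35 dBu.
Stage 3: 8.15 dB above -9.5 dBu, reduced 10:1 to 0.815 dB above → -8.685 dBu.

-8.685 dBu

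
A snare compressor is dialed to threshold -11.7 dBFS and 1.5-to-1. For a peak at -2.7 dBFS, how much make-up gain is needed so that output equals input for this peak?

3 dB

Overshoot 9 dB → 9/1.5 = 6 dB after compression, so the compressed level is -11.7 + 6 = -5.7 dBFS.
Make-up = target − compressed = -2.7 − (-5.7) = 3 dB.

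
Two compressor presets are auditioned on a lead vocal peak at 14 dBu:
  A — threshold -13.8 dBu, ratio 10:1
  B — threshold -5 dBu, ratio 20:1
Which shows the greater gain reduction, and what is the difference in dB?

A, by 6.97 dB

A: GR = 27.8 − 27.8/10 = 25.02 dB.
B: GR = 19 − 19/20 = 18.05 dB.
A applies 6.97 dB more gain reduction.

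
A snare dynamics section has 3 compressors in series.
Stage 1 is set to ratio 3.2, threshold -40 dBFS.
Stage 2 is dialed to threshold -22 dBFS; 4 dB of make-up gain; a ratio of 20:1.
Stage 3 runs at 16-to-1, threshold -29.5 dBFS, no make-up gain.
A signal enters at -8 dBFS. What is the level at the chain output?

-29.28125 dBFS

Stage 1: 32 dB above -40 dBFS, reduced 3.2:1 to 10 dB above → -30 dBFS.
Stage 2: -30 dBFS ≤ -22 dBFS, so stage 2 doesn't engage; make-up brings it to -26 dBFS.
Stage 3: overshoot 3.5 dB → 3.5/16 = 0.21875 dB → -29.28125 dBFS.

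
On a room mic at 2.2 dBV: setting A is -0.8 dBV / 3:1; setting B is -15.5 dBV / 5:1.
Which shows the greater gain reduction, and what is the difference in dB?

B, by 12.16 dB

A: 3 dB over, compressed to 1 dB over, so 2 dB of GR.
B: 17.7 dB over, compressed to 3.54 dB over, so 14.16 dB of GR.
B applies 12.16 dB more gain reduction.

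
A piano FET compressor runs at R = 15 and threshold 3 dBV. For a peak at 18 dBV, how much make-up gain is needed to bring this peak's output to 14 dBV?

The peak compresses to 3 + 15/15 = 4 dBV.
To reach 14 dBV requires 14 − 4 = 10 dB of make-up.

10 dB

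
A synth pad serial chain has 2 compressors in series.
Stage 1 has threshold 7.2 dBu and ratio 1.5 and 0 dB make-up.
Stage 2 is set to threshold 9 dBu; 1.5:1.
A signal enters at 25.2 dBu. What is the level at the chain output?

15.8 dBu

Stage 1: 25.2 dBu is 18 dB over 7.2 dBu; at 1.5:1 that becomes 12 dB over, giving 19.2 dBu.
Stage 2: overshoot 10.2 dB → 10.2/1.5 = 6.8 dB → 15.8 dBu.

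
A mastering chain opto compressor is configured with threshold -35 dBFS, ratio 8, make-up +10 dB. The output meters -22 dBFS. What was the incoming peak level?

-11 dBFS

Remove make-up: -22 − 10 = -32 dBFS.
That's 3 dB above the -35 dBFS threshold.
Input overshoot = R × output overshoot = 24 dB → input = -35 + 24 = -11 dBFS.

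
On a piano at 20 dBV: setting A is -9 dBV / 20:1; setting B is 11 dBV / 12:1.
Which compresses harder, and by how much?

A: overshoot 29 dB → output overshoot 1.45 dB → GR 27.55 dB.
B: overshoot 9 dB → output overshoot 0.75 dB → GR 8.25 dB.
A reduces 19.3 dB more.

A, by 19.3 dB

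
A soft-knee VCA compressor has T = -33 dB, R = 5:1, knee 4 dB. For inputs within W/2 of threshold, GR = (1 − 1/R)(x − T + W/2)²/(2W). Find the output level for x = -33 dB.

x − T + W/2 = -33 − (-33) + 2 = 2.
GR = (1 − 1/5) × 2² / 8 = 0.8 × 4 / 8 = 0.4 dB.
Output = -33 − 0.4 = -33.4 dB.

-33.4 dB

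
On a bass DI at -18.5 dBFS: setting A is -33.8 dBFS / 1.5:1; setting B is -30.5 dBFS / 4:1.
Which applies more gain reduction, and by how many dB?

A: 15.3 dB over, compressed to 10.2 dB over, so 5.1 dB of GR.
B: 12 dB over, compressed to 3 dB over, so 9 dB of GR.
B reduces 3.9 dB more.

B, by 3.9 dB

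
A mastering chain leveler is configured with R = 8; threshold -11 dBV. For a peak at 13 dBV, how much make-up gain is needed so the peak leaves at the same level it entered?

21 dB

The peak compresses to -11 + 24/8 = -8 dBV.
To reach 13 dBV requires 13 − (-8) = 21 dB of make-up.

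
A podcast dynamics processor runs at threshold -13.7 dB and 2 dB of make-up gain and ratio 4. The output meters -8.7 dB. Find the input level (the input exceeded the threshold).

-1.7 dB

Stripping the +2 dB make-up gives -10.7 dB at the gain stage.
Post-compression overshoot = -10.7 − (-13.7) = 3 dB.
Before 4:1 compression the overshoot was 3 × 4 = 12 dB, so input = -13.7 + 12 = -1.7 dB.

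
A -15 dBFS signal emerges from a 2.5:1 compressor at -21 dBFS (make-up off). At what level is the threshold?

Let T be the threshold. Output overshoot = (input overshoot)/R, so -21 − T = (-15 − T)/2.5.
2.5·(-21 − T) = -15 − T → 1.5·T = -52.5 − (-15) = -37.5.
T = -37.5/1.5 = -25 dBFS.

-25 dBFS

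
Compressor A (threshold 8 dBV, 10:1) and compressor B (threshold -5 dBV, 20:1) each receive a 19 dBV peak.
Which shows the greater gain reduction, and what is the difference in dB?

A: 11 dB over, compressed to 1.1 dB over, so 9.9 dB of GR.
B: 24 dB over, compressed to 1.2 dB over, so 22.8 dB of GR.
B reduces 12.9 dB more.

B, by 12.9 dB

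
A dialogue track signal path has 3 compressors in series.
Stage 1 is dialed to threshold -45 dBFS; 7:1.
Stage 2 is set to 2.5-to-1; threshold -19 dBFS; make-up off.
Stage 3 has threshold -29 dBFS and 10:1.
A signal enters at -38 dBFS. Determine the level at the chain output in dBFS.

Stage 1: overshoot 7 dB → 7/7 = 1 dB → -44 dBFS.
Stage 2: below threshold (-44 ≤ -19); passes unchanged; output -44 dBFS.
Stage 3: below threshold (-44 ≤ -29); passes unchanged; output -44 dBFS.

-44 dBFS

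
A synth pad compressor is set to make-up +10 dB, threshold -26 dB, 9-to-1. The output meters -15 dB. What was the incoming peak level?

-17 dB

Remove make-up: -15 − 10 = -25 dB.
Post-compression overshoot = -25 − (-26) = 1 dB.
Undo the ratio: input overshoot = 1 × 9 = 9 dB, giving input = -17 dB.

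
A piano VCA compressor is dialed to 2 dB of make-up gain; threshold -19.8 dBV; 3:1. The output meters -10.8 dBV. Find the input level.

1.2 dBV

Stripping the +2 dB make-up gives -12.8 dBV at the gain stage.
The compressed level sits -12.8 − (-19.8) = 7 dB over threshold.
Input overshoot = R × output overshoot = 21 dB → input = -19.8 + 21 = 1.2 dBV.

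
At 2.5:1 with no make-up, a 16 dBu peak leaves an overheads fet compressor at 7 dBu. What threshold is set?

Gain reduction = 16 − 7 = 9 dB; output overshoot = GR / (R − 1) = 9 / 1.5 = 6 dB.
Threshold = output − output overshoot = 7 − 6 = 1 dBu.

1 dBu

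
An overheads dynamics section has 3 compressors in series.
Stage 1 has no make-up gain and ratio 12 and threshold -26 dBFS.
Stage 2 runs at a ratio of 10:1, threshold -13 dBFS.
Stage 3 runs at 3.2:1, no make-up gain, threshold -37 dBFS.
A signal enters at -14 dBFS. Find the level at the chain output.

Stage 1: -14 dBFS is 12 dB over -26 dBFS; at 12:1 that becomes 1 dB over, giving -25 dBFS.
Stage 2: below threshold (-25 ≤ -13); passes unchanged; output -25 dBFS.
Stage 3: -25 dBFS is 12 dB over -37 dBFS; at 3.2:1 that becomes 3.75 dB over, giving -33.25 dBFS.

-33.25 dBFS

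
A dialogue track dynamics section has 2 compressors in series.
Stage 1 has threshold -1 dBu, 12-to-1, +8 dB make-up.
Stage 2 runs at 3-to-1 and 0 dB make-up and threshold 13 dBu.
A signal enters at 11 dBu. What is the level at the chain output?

Stage 1: 11 dBu is 12 dB over -1 dBu; at 12:1 that becomes 1 dB over, giving 0 dBu; +8 dB make-up → 8 dBu.
Stage 2: below threshold (8 ≤ 13); passes unchanged; output 8 dBu.

8 dBu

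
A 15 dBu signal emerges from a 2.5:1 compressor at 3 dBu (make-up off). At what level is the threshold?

Input is 20 dB above T (since output overshoot × R = input overshoot: (3 − T)·2.5 = 15 − T gives T = -5 dBu).
Check: -5 + (15 − (-5))/2.5 = -5 + 8 = 3 dBu. ✓

-5 dBu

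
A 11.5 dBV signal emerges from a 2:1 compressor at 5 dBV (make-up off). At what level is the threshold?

-1.5 dBV

Let T be the threshold. Output overshoot = (input overshoot)/R, so 5 − T = (11.5 − T)/2.
2·(5 − T) = 11.5 − T → 1·T = 10 − 11.5 = -1.5.
T = -1.5/1 = -1.5 dBV.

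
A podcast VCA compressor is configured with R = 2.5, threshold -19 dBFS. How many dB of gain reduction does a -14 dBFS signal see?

The signal is 5 dB above threshold.
A 2.5:1 ratio leaves 2 dB of that excess.
So the signal is attenuated by 5 − 2 = 3 dB.

3 dB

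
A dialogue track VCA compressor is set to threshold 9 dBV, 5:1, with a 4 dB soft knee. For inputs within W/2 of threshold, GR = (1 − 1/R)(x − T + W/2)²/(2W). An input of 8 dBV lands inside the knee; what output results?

x − T + W/2 = 8 − 9 + 2 = 1.
GR = (1 − 1/5) × 1² / 8 = 0.8 × 1 / 8 = 0.1 dB.
Output = 8 − 0.1 = 7.9 dBV.

7.9 dBV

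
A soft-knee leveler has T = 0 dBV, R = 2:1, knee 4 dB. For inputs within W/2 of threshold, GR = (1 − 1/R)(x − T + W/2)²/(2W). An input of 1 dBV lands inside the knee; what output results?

x − T + W/2 = 1 − 0 + 2 = 3.
GR = (1 − 1/2) × 3² / 8 = 0.5 × 9 / 8 = 0.5625 dB.
Output = 1 − 0.5625 = 0.4375 dBV.

0.4375 dBV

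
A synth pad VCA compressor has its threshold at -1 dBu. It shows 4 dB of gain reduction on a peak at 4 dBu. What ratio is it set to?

Input overshoot = 4 − (-1) = 5 dB.
Output overshoot = 5 − 4 = 1 dB.
Ratio = input overshoot / output overshoot = 5 / 1 = 5.

5:1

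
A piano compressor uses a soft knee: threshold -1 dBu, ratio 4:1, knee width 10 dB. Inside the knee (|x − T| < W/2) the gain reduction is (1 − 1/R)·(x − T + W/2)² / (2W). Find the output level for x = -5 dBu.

-5.0375 dBu

x − T + W/2 = -5 − (-1) + 5 = 1.
GR = (1 − 1/4) × 1² / 20 = 0.75 × 1 / 20 = 0.0375 dB.
Output = -5 − 0.0375 = -5.0375 dBu.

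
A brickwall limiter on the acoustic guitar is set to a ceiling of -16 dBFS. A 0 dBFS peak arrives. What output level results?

-16 dBFS

The limiter clamps the peak to its -16 dBFS ceiling.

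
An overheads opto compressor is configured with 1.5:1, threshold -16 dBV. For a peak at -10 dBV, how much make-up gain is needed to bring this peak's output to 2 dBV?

14 dB

Overshoot 6 dB → 6/1.5 = 4 dB after compression, so the compressed level is -16 + 4 = -12 dBV.
Make-up = target − compressed = 2 − (-12) = 14 dB.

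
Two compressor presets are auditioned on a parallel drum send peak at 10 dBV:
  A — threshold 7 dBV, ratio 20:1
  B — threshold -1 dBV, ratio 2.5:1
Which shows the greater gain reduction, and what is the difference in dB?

B, by 3.75 dB

A: overshoot 3 dB → output overshoot 0.15 dB → GR 2.85 dB.
B: overshoot 11 dB → output overshoot 4.4 dB → GR 6.6 dB.
B reduces 3.75 dB more.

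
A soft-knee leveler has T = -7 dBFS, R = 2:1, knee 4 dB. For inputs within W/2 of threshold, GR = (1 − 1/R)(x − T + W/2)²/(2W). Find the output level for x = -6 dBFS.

-6.5625 dBFS

x − T + W/2 = -6 − (-7) + 2 = 3.
GR = (1 − 1/2) × 3² / 8 = 0.5 × 9 / 8 = 0.5625 dB.
Output = -6 − 0.5625 = -6.5625 dBFS.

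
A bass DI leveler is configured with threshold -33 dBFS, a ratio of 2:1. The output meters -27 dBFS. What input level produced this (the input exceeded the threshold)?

The compressed level sits -27 − (-33) = 6 dB over threshold.
Before 2:1 compression the overshoot was 6 × 2 = 12 dB, so input = -33 + 12 = -21 dBFS.

-21 dBFS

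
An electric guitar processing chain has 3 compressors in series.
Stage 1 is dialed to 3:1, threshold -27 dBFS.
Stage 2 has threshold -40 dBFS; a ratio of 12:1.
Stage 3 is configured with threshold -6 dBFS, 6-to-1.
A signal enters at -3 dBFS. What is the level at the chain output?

-38.25 dBFS

Stage 1: overshoot 24 dB → 24/3 = 8 dB → -19 dBFS.
Stage 2: overshoot 21 dB → 21/12 = 1.75 dB → -38.25 dBFS.
Stage 3: -38.25 dBFS is at or below the -6 dBFS threshold — no compression; output -38.25 dBFS.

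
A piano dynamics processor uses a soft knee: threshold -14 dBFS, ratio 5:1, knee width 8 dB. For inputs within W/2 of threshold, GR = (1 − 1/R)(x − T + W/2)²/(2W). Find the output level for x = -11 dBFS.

-13.45 dBFS

x − T + W/2 = -11 − (-14) + 4 = 7.
GR = (1 − 1/5) × 7² / 16 = 0.8 × 49 / 16 = 2.45 dB.
Output = -11 − 2.45 = -13.45 dBFS.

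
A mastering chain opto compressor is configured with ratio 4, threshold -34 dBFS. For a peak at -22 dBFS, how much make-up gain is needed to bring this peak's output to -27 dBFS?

4 dB

Overshoot 12 dB → 12/4 = 3 dB after compression, so the compressed level is -34 + 3 = -31 dBFS.
Make-up = target − compressed = -27 − (-31) = 4 dB.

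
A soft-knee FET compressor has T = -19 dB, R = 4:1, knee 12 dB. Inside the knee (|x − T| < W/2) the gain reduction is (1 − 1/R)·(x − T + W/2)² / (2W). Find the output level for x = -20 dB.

x − T + W/2 = -20 − (-19) + 6 = 5.
GR = (1 − 1/4) × 5² / 24 = 0.75 × 25 / 24 = 0.78125 dB.
Output = -20 − 0.78125 = -20.78125 dB.

-20.78125 dB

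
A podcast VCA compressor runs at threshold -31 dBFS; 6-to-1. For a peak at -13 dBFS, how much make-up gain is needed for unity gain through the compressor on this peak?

Without make-up, output = threshold + overshoot/6 = -31 + 3 = -28 dBFS.
Gap to target: 15 dB.

15 dB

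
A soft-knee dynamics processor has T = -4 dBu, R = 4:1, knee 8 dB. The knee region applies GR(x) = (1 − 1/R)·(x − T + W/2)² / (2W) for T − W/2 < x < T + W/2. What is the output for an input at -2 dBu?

x − T + W/2 = -2 − (-4) + 4 = 6.
GR = (1 − 1/4) × 6² / 16 = 0.75 × 36 / 16 = 1.6875 dB.
Output = -2 − 1.6875 = -3.6875 dBu.

-3.6875 dBu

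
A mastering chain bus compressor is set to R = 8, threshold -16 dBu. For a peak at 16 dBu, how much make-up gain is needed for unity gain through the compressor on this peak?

28 dB

Overshoot 32 dB → 32/8 = 4 dB after compression, so the compressed level is -16 + 4 = -12 dBu.
Make-up = target − compressed = 16 − (-12) = 28 dB.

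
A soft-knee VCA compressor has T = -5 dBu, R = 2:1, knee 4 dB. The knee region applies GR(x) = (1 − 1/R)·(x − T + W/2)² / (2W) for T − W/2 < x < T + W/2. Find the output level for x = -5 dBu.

-5.25 dBu

x − T + W/2 = -5 − (-5) + 2 = 2.
GR = (1 − 1/2) × 2² / 8 = 0.5 × 4 / 8 = 0.25 dB.
Output = -5 − 0.25 = -5.25 dBu.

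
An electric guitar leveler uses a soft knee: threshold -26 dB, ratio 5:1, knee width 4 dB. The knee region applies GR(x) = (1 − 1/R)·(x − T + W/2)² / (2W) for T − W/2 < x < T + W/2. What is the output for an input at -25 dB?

x − T + W/2 = -25 − (-26) + 2 = 3.
GR = (1 − 1/5) × 3² / 8 = 0.8 × 9 / 8 = 0.9 dB.
Output = -25 − 0.9 = -25.9 dB.

-25.9 dB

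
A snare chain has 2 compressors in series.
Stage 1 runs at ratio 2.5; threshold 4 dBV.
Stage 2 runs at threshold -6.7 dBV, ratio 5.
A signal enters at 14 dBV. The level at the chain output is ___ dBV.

-3.76 dBV

Stage 1: 10 dB above 4 dBV, reduced 2.5:1 to 4 dB above → 8 dBV.
Stage 2: 8 dBV is 14.7 dB over -6.7 dBV; at 5:1 that becomes 2.94 dB over, giving -3.76 dBV.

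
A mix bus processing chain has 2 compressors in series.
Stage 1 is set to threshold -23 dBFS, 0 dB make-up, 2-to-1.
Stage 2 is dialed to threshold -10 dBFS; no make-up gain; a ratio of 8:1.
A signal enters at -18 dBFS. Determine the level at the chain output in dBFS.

-20.5 dBFS

Stage 1: overshoot 5 dB → 5/2 = 2.5 dB → -20.5 dBFS.
Stage 2: -20.5 dBFS is at or below the -10 dBFS threshold — no compression; output -20.5 dBFS.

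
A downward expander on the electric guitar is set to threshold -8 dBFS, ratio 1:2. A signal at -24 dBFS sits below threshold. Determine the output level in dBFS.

The input is 16 dB below the -8 dBFS threshold.
A 1:2 expander multiplies undershoot by 2: 16 × 2 = 32 dB below threshold.
Output = -8 − 32 = -40 dBFS.

-40 dBFS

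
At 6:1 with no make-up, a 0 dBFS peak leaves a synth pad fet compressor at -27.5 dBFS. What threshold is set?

Let T be the threshold. Output overshoot = (input overshoot)/R, so -27.5 − T = (0 − T)/6.
6·(-27.5 − T) = 0 − T → 5·T = -165 − 0 = -165.
T = -165/5 = -33 dBFS.

-33 dBFS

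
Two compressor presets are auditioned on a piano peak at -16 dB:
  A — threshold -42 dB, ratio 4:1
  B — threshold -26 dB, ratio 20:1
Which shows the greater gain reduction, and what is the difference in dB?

A, by 10 dB

A: GR = 26 − 26/4 = 19.5 dB.
B: GR = 10 − 10/20 = 9.5 dB.
A reduces 10 dB more.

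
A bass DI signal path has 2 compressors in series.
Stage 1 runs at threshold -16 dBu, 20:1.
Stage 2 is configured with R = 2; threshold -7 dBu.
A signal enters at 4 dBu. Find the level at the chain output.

-15 dBu

Stage 1: overshoot 20 dB → 20/20 = 1 dB → -15 dBu.
Stage 2: -15 dBu ≤ -7 dBu, so stage 2 doesn't engage; output -15 dBu.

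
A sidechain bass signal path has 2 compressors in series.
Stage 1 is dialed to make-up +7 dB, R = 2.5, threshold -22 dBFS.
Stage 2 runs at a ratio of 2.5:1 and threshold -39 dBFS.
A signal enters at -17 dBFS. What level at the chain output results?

Stage 1: -17 dBFS is 5 dB over -22 dBFS; at 2.5:1 that becomes 2 dB over, giving -20 dBFS; +7 dB make-up → -13 dBFS.
Stage 2: 26 dB above -39 dBFS, reduced 2.5:1 to 10.4 dB above → -28.6 dBFS.

-28.6 dBFS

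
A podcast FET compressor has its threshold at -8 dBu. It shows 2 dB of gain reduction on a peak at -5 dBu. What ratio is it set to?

3:1

Input overshoot = -5 − (-8) = 3 dB.
Output overshoot = 3 − 2 = 1 dB.
Ratio = input overshoot / output overshoot = 3 / 1 = 3.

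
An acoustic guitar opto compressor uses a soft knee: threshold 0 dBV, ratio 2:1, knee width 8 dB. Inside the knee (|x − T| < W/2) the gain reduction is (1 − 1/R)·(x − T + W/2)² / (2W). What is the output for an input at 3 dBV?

1.46875 dBV

x − T + W/2 = 3 − 0 + 4 = 7.
GR = (1 − 1/2) × 7² / 16 = 0.5 × 49 / 16 = 1.53125 dB.
Output = 3 − 1.53125 = 1.46875 dBV.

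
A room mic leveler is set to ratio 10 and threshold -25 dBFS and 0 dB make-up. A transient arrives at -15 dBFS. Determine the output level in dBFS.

-24 dBFS

The input is 10 dB above the -25 dBFS threshold.
At 10:1 the overshoot is divided by 10, leaving 1 dB above threshold.
That puts the output at -24 dBFS.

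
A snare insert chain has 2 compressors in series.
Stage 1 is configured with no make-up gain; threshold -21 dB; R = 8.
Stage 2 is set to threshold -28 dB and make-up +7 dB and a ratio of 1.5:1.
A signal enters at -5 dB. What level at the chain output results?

Stage 1: overshoot 16 dB → 16/8 = 2 dB → -19 dB.
Stage 2: 9 dB above -28 dB, reduced 1.5:1 to 6 dB above → -22 dB; +7 dB make-up → -15 dB.

-15 dB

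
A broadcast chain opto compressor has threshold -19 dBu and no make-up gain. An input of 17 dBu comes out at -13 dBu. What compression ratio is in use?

6:1

Input overshoot = 17 − (-19) = 36 dB; output overshoot = -13 − (-19) = 6 dB.
Ratio = 36 / 6 = 6.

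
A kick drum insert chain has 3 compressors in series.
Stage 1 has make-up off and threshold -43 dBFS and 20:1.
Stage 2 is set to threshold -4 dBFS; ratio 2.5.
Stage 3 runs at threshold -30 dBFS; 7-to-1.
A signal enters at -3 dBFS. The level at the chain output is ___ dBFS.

Stage 1: 40 dB above -43 dBFS, reduced 20:1 to 2 dB above → -41 dBFS.
Stage 2: -41 dBFS is at or below the -4 dBFS threshold — no compression; output -41 dBFS.
Stage 3: -41 dBFS ≤ -30 dBFS, so stage 3 doesn't engage; output -41 dBFS.

-41 dBFS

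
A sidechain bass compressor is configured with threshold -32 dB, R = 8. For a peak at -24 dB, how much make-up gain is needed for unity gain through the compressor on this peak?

7 dB

The peak compresses to -32 + 8/8 = -31 dB.
To reach -24 dB requires -24 − (-31) = 7 dB of make-up.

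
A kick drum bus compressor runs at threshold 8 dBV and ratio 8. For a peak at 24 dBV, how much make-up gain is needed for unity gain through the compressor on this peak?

14 dB

Without make-up, output = threshold + overshoot/8 = 8 + 2 = 10 dBV.
Gap to target: 14 dB.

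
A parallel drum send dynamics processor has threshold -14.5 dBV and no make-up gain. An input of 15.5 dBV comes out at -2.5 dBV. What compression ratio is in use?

2.5:1

Input overshoot = 15.5 − (-14.5) = 30 dB; output overshoot = -2.5 − (-14.5) = 12 dB.
Ratio = 30 / 12 = 2.5.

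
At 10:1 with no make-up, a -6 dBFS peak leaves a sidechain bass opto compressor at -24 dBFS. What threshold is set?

Input is 20 dB above T (since output overshoot × R = input overshoot: (-24 − T)·10 = -6 − T gives T = -26 dBFS).
Check: -26 + (-6 − (-26))/10 = -26 + 2 = -24 dBFS. ✓

-26 dBFS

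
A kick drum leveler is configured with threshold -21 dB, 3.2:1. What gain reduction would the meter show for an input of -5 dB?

The signal is 16 dB above threshold.
After 3.2:1 compression the overshoot becomes 16/3.2 = 5 dB.
Gain reduction = 16 − 5 = 11 dB.

11 dB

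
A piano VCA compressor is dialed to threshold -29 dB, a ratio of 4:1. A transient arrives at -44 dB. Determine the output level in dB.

-44 dB is 15 dB below the -29 dB threshold, so no gain reduction is applied.
Output = input = -44 dB.

-44 dB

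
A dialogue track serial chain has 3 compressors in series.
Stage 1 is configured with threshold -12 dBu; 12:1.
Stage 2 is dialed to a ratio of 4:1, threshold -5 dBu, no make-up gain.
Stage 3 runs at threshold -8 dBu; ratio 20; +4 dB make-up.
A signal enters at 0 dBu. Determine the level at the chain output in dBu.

Stage 1: overshoot 12 dB → 12/12 = 1 dB → -11 dBu.
Stage 2: below threshold (-11 ≤ -5); passes unchanged; output -11 dBu.
Stage 3: below threshold (-11 ≤ -8); passes unchanged; make-up brings it to -7 dBu.

-7 dBu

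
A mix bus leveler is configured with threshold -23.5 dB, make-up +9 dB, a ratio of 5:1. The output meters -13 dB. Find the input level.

-16 dB

Stripping the +9 dB make-up gives -22 dB at the gain stage.
The compressed level sits -22 − (-23.5) = 1.5 dB over threshold.
Before 5:1 compression the overshoot was 1.5 × 5 = 7.5 dB, so input = -23.5 + 7.5 = -16 dB.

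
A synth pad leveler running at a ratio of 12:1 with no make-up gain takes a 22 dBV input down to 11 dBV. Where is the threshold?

Input is 12 dB above T (since output overshoot × R = input overshoot: (11 − T)·12 = 22 − T gives T = 10 dBV).
Check: 10 + (22 − 10)/12 = 10 + 1 = 11 dBV. ✓

10 dBV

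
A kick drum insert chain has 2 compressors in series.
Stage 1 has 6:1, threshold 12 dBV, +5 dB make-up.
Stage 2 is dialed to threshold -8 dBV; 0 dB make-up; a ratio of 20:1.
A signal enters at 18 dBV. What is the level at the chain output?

Stage 1: overshoot 6 dB → 6/6 = 1 dB → 13 dBV; +5 dB make-up → 18 dBV.
Stage 2: 18 dBV is 26 dB over -8 dBV; at 20:1 that becomes 1.3 dB over, giving -6.7 dBV.

-6.7 dBV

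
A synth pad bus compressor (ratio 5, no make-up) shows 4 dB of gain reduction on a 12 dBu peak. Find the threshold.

Gain reduction = 12 − 8 = 4 dB; output overshoot = GR / (R − 1) = 4 / 4 = 1 dB.
Threshold = output − output overshoot = 8 − 1 = 7 dBu.

7 dBu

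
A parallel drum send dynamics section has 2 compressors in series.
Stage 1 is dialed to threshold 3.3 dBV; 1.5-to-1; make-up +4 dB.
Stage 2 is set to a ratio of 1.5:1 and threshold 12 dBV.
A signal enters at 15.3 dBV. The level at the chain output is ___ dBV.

14.2 dBV

Stage 1: 15.3 dBV is 12 dB over 3.3 dBV; at 1.5:1 that becomes 8 dB over, giving 11.3 dBV; +4 dB make-up → 15.3 dBV.
Stage 2: 3.3 dB above 12 dBV, reduced 1.5:1 to 2.2 dB above → 14.2 dBV.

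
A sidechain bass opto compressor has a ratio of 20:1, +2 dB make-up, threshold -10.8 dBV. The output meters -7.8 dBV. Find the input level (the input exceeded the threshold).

Remove make-up: -7.8 − 2 = -9.8 dBV.
Post-compression overshoot = -9.8 − (-10.8) = 1 dB.
Undo the ratio: input overshoot = 1 × 20 = 20 dB, giving input = 9.2 dBV.

9.2 dBV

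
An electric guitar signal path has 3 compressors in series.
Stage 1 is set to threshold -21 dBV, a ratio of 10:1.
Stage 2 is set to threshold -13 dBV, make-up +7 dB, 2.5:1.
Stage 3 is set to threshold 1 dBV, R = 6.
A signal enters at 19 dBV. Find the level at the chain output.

Stage 1: 40 dB above -21 dBV, reduced 10:1 to 4 dB above → -17 dBV.
Stage 2: below threshold (-17 ≤ -13); passes unchanged; make-up brings it to -10 dBV.
Stage 3: -10 dBV ≤ 1 dBV, so stage 3 doesn't engage; output -10 dBV.

-10 dBV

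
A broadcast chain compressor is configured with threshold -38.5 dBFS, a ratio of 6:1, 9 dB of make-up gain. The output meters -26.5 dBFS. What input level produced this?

Stripping the +9 dB make-up gives -35.5 dBFS at the gain stage.
Post-compression overshoot = -35.5 − (-38.5) = 3 dB.
Input overshoot = R × output overshoot = 18 dB → input = -38.5 + 18 = -20.5 dBFS.

-20.5 dBFS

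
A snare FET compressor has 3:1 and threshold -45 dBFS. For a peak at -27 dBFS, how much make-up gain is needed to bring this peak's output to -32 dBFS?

Overshoot 18 dB → 18/3 = 6 dB after compression, so the compressed level is -45 + 6 = -39 dBFS.
Make-up = target − compressed = -32 − (-39) = 7 dB.

7 dB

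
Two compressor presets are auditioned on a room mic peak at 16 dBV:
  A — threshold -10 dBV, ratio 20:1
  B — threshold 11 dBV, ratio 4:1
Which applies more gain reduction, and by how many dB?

A, by 20.95 dB

A: overshoot 26 dB → output overshoot 1.3 dB → GR 24.7 dB.
B: overshoot 5 dB → output overshoot 1.25 dB → GR 3.75 dB.
Difference: 20.95 dB in favour of A.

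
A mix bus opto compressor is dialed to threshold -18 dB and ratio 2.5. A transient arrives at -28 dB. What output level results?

-28 dB

-28 dB is 10 dB below the -18 dB threshold, so no gain reduction is applied.
Output = input = -28 dB.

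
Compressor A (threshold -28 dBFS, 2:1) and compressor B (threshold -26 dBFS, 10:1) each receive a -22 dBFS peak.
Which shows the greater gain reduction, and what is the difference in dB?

A: 6 dB over, compressed to 3 dB over, so 3 dB of GR.
B: 4 dB over, compressed to 0.4 dB over, so 3.6 dB of GR.
B reduces 0.6 dB more.

B, by 0.6 dB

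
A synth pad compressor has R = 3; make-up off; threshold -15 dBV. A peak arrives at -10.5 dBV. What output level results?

The input is 4.5 dB above the -15 dBV threshold.
At 3:1 the overshoot is divided by 3, leaving 1.5 dB above threshold.
So the level is -15 + 1.5 = -13.5 dBV.

-13.5 dBV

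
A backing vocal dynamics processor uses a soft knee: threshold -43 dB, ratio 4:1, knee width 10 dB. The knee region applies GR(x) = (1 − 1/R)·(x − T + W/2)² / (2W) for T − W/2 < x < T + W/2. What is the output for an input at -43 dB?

-43.9375 dB

x − T + W/2 = -43 − (-43) + 5 = 5.
GR = (1 − 1/4) × 5² / 20 = 0.75 × 25 / 20 = 0.9375 dB.
Output = -43 − 0.9375 = -43.9375 dB.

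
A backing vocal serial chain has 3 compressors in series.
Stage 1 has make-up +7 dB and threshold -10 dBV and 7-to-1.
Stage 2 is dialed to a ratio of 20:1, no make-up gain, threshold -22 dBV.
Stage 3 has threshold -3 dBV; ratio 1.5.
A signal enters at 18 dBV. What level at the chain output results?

Stage 1: 28 dB above -10 dBV, reduced 7:1 to 4 dB above → -6 dBV; +7 dB make-up → 1 dBV.
Stage 2: overshoot 23 dB → 23/20 = 1.15 dB → -20.85 dBV.
Stage 3: -20.85 dBV ≤ -3 dBV, so stage 3 doesn't engage; output -20.85 dBV.

-20.85 dBV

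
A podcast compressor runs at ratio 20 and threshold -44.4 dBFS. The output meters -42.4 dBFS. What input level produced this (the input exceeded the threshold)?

-4.4 dBFS

Post-compression overshoot = -42.4 − (-44.4) = 2 dB.
Before 20:1 compression the overshoot was 2 × 20 = 40 dB, so input = -44.4 + 40 = -4.4 dBFS.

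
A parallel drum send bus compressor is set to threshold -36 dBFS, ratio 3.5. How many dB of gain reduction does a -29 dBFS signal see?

-29 dBFS exceeds the threshold by 7 dB.
At 3.5:1, output sits 7/3.5 = 2 dB above threshold.
So the signal is attenuated by 7 − 2 = 5 dB.

5 dB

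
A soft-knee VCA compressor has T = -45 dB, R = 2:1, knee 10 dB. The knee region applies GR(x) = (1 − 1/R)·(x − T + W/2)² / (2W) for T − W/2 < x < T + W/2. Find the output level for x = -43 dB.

x − T + W/2 = -43 − (-45) + 5 = 7.
GR = (1 − 1/2) × 7² / 20 = 0.5 × 49 / 20 = 1.225 dB.
Output = -43 − 1.225 = -44.225 dB.

-44.225 dB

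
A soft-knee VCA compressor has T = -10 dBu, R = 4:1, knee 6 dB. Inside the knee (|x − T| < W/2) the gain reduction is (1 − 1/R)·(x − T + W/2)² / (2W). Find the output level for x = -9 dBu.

x − T + W/2 = -9 − (-10) + 3 = 4.
GR = (1 − 1/4) × 4² / 12 = 0.75 × 16 / 12 = 1 dB.
Output = -9 − 1 = -10 dBu.

-10 dBu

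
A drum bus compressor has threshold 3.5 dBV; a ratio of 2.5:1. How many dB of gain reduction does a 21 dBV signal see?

10.5 dB

The signal is 17.5 dB above threshold.
A 2.5:1 ratio leaves 7 dB of that excess.
Gain reduction = 17.5 − 7 = 10.5 dB.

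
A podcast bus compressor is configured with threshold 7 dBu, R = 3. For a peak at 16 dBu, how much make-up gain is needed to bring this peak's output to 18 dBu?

8 dB

Overshoot 9 dB → 9/3 = 3 dB after compression, so the compressed level is 7 + 3 = 10 dBu.
Make-up = target − compressed = 18 − 10 = 8 dB.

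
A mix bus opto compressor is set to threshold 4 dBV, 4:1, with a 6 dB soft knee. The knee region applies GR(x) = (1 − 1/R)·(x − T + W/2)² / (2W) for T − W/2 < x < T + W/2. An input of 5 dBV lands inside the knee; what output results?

4 dBV

x − T + W/2 = 5 − 4 + 3 = 4.
GR = (1 − 1/4) × 4² / 12 = 0.75 × 16 / 12 = 1 dB.
Output = 5 − 1 = 4 dBV.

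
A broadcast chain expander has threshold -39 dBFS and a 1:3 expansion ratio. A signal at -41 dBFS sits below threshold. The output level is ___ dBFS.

Below threshold, a 1:3 expander applies gain = (3−1)×(T − x) of attenuation.
(3−1) × 2 = 4 dB, so output = -41 − 4 = -45 dBFS.

-45 dBFS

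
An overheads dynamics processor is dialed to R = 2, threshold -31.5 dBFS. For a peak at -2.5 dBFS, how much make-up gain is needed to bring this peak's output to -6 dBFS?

Without make-up, output = threshold + overshoot/2 = -31.5 + 14.5 = -17 dBFS.
Gap to target: 11 dB.

11 dB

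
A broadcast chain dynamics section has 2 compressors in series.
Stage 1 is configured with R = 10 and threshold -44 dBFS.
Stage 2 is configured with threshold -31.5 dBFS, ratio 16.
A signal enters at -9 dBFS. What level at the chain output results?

-40.5 dBFS

Stage 1: -9 dBFS is 35 dB over -44 dBFS; at 10:1 that becomes 3.5 dB over, giving -40.5 dBFS.
Stage 2: below threshold (-40.5 ≤ -31.5); passes unchanged; output -40.5 dBFS.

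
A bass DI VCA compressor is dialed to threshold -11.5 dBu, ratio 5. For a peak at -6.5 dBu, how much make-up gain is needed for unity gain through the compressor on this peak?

4 dB

Overshoot 5 dB → 5/5 = 1 dB after compression, so the compressed level is -11.5 + 1 = -10.5 dBu.
Make-up = target − compressed = -6.5 − (-10.5) = 4 dB.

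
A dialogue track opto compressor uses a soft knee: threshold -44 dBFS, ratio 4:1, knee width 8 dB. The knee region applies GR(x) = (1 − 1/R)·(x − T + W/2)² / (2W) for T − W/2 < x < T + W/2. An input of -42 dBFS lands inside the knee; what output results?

x − T + W/2 = -42 − (-44) + 4 = 6.
GR = (1 − 1/4) × 6² / 16 = 0.75 × 36 / 16 = 1.6875 dB.
Output = -42 − 1.6875 = -43.6875 dBFS.

-43.6875 dBFS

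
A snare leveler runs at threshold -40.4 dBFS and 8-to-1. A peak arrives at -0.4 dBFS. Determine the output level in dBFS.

-35.4 dBFS

The input is 40 dB above the -40.4 dBFS threshold.
8:1 compression reduces that to 40/8 = 5 dB over.
That puts the output at -35.4 dBFS.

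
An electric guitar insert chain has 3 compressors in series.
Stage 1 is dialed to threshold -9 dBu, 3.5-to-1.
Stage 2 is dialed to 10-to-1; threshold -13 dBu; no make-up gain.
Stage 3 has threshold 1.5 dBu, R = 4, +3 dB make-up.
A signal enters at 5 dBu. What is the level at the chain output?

Stage 1: 14 dB above -9 dBu, reduced 3.5:1 to 4 dB above → -5 dBu.
Stage 2: overshoot 8 dB → 8/10 = 0.8 dB → -12.2 dBu.
Stage 3: below threshold (-12.2 ≤ 1.5); passes unchanged; make-up brings it to -9.2 dBu.

-9.2 dBu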